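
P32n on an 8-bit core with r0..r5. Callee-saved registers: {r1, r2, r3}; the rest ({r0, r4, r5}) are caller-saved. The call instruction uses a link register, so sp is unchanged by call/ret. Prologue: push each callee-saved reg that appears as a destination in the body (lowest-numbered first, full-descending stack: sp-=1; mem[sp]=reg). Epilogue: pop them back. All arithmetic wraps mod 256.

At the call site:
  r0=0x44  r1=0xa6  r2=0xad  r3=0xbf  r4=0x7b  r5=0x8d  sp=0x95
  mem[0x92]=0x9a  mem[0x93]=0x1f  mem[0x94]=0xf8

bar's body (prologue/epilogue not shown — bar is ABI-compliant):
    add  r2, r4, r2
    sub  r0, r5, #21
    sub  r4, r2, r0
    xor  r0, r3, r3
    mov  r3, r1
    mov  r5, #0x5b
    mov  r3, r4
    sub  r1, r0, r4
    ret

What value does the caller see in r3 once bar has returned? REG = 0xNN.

prologue: push r1 -> mem[0x94]=0xa6, sp=0x94
prologue: push r2 -> mem[0x93]=0xad, sp=0x93
prologue: push r3 -> mem[0x92]=0xbf, sp=0x92
body[0] add  r2, r4, r2 -> r2=0x28
body[1] sub  r0, r5, #21 -> r0=0x78
body[2] sub  r4, r2, r0 -> r4=0xb0
body[3] xor  r0, r3, r3 -> r0=0x00
body[4] mov  r3, r1 -> r3=0xa6
body[5] mov  r5, #0x5b -> r5=0x5b
body[6] mov  r3, r4 -> r3=0xb0
body[7] sub  r1, r0, r4 -> r1=0x50
epilogue: pop r3=0xbf, sp=0x93
epilogue: pop r2=0xad, sp=0x94
epilogue: pop r1=0xa6, sp=0x95
r3 is callee-saved -> restored

REG = 0xbf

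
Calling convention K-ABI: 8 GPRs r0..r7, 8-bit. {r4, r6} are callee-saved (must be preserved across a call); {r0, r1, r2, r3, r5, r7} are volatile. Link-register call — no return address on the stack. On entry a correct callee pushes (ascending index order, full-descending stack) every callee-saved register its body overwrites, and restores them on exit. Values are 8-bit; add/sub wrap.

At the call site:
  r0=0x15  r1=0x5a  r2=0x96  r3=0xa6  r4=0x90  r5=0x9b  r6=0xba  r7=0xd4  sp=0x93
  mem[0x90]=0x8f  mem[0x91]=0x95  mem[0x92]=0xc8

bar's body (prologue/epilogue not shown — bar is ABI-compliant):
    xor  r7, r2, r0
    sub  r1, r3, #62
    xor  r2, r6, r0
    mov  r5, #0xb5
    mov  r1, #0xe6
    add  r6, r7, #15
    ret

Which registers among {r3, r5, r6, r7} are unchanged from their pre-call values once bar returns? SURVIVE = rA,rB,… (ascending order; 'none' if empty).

SURVIVE = r3,r6

prologue: push r6 → mem[0x92]=0xba, sp=0x92
body[0] xor  r7, r2, r0 → r7=0x83
body[1] sub  r1, r3, #62 → r1=0x68
body[2] xor  r2, r6, r0 → r2=0xaf
body[3] mov  r5, #0xb5 → r5=0xb5
body[4] mov  r1, #0xe6 → r1=0xe6
body[5] add  r6, r7, #15 → r6=0x92
epilogue: pop r6=0xba, sp=0x93
r3: caller-saved, written=False
r5: caller-saved, written=True
r6: callee-saved, written=True
r7: caller-saved, written=True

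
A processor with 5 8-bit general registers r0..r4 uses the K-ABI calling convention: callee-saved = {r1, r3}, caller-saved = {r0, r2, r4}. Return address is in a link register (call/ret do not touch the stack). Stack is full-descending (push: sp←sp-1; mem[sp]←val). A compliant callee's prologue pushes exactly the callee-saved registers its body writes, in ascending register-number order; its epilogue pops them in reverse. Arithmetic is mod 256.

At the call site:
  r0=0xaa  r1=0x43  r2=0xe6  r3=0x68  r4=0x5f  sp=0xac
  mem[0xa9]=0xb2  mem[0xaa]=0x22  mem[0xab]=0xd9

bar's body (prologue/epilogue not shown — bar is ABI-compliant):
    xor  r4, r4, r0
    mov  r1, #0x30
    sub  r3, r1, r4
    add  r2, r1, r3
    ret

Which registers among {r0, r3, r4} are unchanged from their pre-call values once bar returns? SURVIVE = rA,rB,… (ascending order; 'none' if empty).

prologue: push r1 → mem[0xab]=0x43, sp=0xab
prologue: push r3 → mem[0xaa]=0x68, sp=0xaa
body[0] xor  r4, r4, r0 → r4=0xf5
body[1] mov  r1, #0x30 → r1=0x30
body[2] sub  r3, r1, r4 → r3=0x3b
body[3] add  r2, r1, r3 → r2=0x6b
epilogue: pop r3=0x68, sp=0xab
epilogue: pop r1=0x43, sp=0xac
r0: caller-saved, written=False
r3: callee-saved, written=True
r4: caller-saved, written=True

SURVIVE = r0,r3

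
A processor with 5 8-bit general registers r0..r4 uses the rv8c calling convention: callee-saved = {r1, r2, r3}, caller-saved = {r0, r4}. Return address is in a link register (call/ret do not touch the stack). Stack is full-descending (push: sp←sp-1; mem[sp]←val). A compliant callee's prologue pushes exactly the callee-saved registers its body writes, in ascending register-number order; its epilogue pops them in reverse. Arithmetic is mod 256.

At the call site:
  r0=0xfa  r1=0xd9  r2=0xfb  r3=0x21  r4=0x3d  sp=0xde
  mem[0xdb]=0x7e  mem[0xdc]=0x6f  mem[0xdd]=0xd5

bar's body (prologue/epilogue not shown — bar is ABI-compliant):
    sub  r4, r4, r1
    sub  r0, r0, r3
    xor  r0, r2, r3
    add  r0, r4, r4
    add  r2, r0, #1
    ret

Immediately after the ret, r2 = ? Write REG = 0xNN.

prologue: push r2 -> mem[0xdd]=0xfb, sp=0xdd
body[0] sub  r4, r4, r1 -> r4=0x64
body[1] sub  r0, r0, r3 -> r0=0xd9
body[2] xor  r0, r2, r3 -> r0=0xda
body[3] add  r0, r4, r4 -> r0=0xc8
body[4] add  r2, r0, #1 -> r2=0xc9
epilogue: pop r2=0xfb, sp=0xde
r2 is callee-saved -> restored

REG = 0xfb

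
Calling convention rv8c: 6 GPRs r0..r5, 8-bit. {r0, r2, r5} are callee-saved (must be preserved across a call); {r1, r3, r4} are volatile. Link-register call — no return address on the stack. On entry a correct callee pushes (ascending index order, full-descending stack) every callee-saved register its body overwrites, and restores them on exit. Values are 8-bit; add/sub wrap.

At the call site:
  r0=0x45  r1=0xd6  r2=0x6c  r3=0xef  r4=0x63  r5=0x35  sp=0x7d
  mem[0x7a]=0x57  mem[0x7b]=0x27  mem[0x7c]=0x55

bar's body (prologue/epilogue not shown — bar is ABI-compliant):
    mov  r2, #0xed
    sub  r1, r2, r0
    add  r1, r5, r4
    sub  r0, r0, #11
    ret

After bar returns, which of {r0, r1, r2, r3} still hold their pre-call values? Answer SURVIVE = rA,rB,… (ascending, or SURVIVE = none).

prologue: push r0 -> mem[0x7c]=0x45, sp=0x7c
prologue: push r2 -> mem[0x7b]=0x6c, sp=0x7b
body[0] mov  r2, #0xed -> r2=0xed
body[1] sub  r1, r2, r0 -> r1=0xa8
body[2] add  r1, r5, r4 -> r1=0x98
body[3] sub  r0, r0, #11 -> r0=0x3a
epilogue: pop r2=0x6c, sp=0x7c
epilogue: pop r0=0x45, sp=0x7d
r0: callee-saved, written=True
r1: caller-saved, written=True
r2: callee-saved, written=True
r3: caller-saved, written=False

SURVIVE = r0,r2,r3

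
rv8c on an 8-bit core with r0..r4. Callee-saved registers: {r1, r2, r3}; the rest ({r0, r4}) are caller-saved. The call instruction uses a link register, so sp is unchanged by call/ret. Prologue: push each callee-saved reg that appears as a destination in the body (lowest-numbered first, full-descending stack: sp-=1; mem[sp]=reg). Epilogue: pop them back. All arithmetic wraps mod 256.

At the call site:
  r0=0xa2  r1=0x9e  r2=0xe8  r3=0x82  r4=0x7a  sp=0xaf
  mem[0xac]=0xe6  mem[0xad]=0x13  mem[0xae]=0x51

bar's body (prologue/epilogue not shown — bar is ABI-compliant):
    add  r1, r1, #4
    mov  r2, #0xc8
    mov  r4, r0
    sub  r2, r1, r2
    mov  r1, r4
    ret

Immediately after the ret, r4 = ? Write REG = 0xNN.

prologue: push r1 → mem[0xae]=0x9e, sp=0xae
prologue: push r2 → mem[0xad]=0xe8, sp=0xad
body[0] add  r1, r1, #4 → r1=0xa2
body[1] mov  r2, #0xc8 → r2=0xc8
body[2] mov  r4, r0 → r4=0xa2
body[3] sub  r2, r1, r2 → r2=0xda
body[4] mov  r1, r4 → r1=0xa2
epilogue: pop r2=0xe8, sp=0xae
epilogue: pop r1=0x9e, sp=0xaf
r4 is caller-saved → body value

REG = 0xa2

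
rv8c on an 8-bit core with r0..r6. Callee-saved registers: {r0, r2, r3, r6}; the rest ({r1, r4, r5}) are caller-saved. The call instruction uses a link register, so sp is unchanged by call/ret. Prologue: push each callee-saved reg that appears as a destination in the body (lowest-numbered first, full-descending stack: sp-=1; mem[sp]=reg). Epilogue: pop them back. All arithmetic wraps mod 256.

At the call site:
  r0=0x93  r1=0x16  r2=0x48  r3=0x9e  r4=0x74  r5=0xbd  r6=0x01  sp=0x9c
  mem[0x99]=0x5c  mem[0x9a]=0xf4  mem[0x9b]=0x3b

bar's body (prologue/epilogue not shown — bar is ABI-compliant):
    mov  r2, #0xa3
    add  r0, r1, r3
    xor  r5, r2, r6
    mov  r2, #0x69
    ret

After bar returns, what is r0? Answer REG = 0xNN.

REG = 0x93

prologue: push r0 -> mem[0x9b]=0x93, sp=0x9b
prologue: push r2 -> mem[0x9a]=0x48, sp=0x9a
body[0] mov  r2, #0xa3 -> r2=0xa3
body[1] add  r0, r1, r3 -> r0=0xb4
body[2] xor  r5, r2, r6 -> r5=0xa2
body[3] mov  r2, #0x69 -> r2=0x69
epilogue: pop r2=0x48, sp=0x9b
epilogue: pop r0=0x93, sp=0x9c
r0 is callee-saved -> restored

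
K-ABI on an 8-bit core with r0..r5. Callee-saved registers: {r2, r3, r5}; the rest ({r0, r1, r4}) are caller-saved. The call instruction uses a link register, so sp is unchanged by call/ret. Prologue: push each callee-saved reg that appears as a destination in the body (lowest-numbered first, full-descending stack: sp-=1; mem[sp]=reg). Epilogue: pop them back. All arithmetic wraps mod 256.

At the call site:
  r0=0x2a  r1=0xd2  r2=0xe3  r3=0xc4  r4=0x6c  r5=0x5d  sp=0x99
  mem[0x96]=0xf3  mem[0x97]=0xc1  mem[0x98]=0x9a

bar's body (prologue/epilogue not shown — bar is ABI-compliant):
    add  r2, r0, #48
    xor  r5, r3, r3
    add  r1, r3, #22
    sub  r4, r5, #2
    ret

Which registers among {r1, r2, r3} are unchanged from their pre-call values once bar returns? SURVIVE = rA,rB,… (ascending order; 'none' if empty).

prologue: push r2 → mem[0x98]=0xe3, sp=0x98
prologue: push r5 → mem[0x97]=0x5d, sp=0x97
body[0] add  r2, r0, #48 → r2=0x5a
body[1] xor  r5, r3, r3 → r5=0x00
body[2] add  r1, r3, #22 → r1=0xda
body[3] sub  r4, r5, #2 → r4=0xfe
epilogue: pop r5=0x5d, sp=0x98
epilogue: pop r2=0xe3, sp=0x99
r1: caller-saved, written=True
r2: callee-saved, written=True
r3: callee-saved, written=False

SURVIVE = r2,r3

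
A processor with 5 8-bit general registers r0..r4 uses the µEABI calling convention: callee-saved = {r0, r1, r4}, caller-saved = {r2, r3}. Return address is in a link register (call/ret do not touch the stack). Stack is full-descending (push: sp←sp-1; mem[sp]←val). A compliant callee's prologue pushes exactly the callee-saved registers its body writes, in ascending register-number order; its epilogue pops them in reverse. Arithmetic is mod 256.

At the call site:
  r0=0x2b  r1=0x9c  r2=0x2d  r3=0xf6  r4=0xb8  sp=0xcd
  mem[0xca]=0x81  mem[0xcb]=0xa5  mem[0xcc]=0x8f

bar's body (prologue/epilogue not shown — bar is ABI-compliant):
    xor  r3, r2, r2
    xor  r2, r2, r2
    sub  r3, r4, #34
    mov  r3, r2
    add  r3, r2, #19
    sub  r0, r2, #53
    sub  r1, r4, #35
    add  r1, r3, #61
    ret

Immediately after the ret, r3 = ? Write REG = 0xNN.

prologue: push r0 → mem[0xcc]=0x2b, sp=0xcc
prologue: push r1 → mem[0xcb]=0x9c, sp=0xcb
body[0] xor  r3, r2, r2 → r3=0x00
body[1] xor  r2, r2, r2 → r2=0x00
body[2] sub  r3, r4, #34 → r3=0x96
body[3] mov  r3, r2 → r3=0x00
body[4] add  r3, r2, #19 → r3=0x13
body[5] sub  r0, r2, #53 → r0=0xcb
body[6] sub  r1, r4, #35 → r1=0x95
body[7] add  r1, r3, #61 → r1=0x50
epilogue: pop r1=0x9c, sp=0xcc
epilogue: pop r0=0x2b, sp=0xcd
r3 is caller-saved → body value

REG = 0x13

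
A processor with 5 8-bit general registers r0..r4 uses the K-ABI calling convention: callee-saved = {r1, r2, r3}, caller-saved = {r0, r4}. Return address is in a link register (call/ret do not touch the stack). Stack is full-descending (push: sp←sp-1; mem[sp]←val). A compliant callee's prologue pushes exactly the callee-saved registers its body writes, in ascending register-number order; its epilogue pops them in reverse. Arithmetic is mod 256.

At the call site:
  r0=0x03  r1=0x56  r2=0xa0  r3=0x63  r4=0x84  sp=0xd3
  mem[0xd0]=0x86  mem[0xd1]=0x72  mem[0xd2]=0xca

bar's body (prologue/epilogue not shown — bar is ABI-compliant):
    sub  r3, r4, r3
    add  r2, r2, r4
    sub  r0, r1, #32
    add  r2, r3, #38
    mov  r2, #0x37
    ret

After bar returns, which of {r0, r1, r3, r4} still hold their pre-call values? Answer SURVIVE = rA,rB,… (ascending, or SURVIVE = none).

prologue: push r2 -> mem[0xd2]=0xa0, sp=0xd2
prologue: push r3 -> mem[0xd1]=0x63, sp=0xd1
body[0] sub  r3, r4, r3 -> r3=0x21
body[1] add  r2, r2, r4 -> r2=0x24
body[2] sub  r0, r1, #32 -> r0=0x36
body[3] add  r2, r3, #38 -> r2=0x47
body[4] mov  r2, #0x37 -> r2=0x37
epilogue: pop r3=0x63, sp=0xd2
epilogue: pop r2=0xa0, sp=0xd3
r0: caller-saved, written=True
r1: callee-saved, written=False
r3: callee-saved, written=True
r4: caller-saved, written=False

SURVIVE = r1,r3,r4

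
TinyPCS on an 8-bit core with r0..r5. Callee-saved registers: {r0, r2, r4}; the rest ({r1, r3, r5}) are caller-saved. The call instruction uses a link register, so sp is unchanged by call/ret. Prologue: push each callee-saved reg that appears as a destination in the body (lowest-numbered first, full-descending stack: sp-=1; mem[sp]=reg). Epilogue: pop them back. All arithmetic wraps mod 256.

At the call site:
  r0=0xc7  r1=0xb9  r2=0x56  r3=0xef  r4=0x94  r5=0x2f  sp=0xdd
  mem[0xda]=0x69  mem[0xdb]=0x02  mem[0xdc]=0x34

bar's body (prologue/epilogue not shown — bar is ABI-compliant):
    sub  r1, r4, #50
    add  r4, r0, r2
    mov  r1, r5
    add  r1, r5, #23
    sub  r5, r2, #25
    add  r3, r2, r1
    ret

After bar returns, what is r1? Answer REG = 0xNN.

prologue: push r4 -> mem[0xdc]=0x94, sp=0xdc
body[0] sub  r1, r4, #50 -> r1=0x62
body[1] add  r4, r0, r2 -> r4=0x1d
body[2] mov  r1, r5 -> r1=0x2f
body[3] add  r1, r5, #23 -> r1=0x46
body[4] sub  r5, r2, #25 -> r5=0x3d
body[5] add  r3, r2, r1 -> r3=0x9c
epilogue: pop r4=0x94, sp=0xdd
r1 is caller-saved -> body value

REG = 0x46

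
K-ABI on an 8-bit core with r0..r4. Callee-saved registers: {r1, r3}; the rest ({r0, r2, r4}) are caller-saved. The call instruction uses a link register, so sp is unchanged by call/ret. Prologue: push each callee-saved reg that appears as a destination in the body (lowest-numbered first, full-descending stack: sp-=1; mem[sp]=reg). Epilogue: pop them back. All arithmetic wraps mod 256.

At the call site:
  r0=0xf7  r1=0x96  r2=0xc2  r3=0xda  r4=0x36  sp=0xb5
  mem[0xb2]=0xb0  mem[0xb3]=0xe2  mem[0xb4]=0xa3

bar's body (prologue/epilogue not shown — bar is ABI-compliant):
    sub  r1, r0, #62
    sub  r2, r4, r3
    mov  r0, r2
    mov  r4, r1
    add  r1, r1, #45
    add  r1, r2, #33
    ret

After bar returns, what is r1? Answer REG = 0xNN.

REG = 0x96

prologue: push r1 → mem[0xb4]=0x96, sp=0xb4
body[0] sub  r1, r0, #62 → r1=0xb9
body[1] sub  r2, r4, r3 → r2=0x5c
body[2] mov  r0, r2 → r0=0x5c
body[3] mov  r4, r1 → r4=0xb9
body[4] add  r1, r1, #45 → r1=0xe6
body[5] add  r1, r2, #33 → r1=0x7d
epilogue: pop r1=0x96, sp=0xb5
r1 is callee-saved → restored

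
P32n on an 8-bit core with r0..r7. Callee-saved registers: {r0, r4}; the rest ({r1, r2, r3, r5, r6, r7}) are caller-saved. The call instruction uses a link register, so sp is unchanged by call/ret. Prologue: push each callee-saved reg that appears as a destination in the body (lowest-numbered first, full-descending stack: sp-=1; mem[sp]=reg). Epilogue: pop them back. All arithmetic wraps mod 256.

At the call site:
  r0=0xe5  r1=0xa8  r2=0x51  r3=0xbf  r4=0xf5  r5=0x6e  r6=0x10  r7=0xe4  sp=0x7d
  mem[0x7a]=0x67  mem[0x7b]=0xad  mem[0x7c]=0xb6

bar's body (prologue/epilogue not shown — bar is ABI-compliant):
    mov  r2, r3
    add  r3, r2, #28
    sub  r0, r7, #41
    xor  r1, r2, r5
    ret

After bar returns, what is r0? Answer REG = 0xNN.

REG = 0xe5

prologue: push r0 → mem[0x7c]=0xe5, sp=0x7c
body[0] mov  r2, r3 → r2=0xbf
body[1] add  r3, r2, #28 → r3=0xdb
body[2] sub  r0, r7, #41 → r0=0xbb
body[3] xor  r1, r2, r5 → r1=0xd1
epilogue: pop r0=0xe5, sp=0x7d
r0 is callee-saved → restored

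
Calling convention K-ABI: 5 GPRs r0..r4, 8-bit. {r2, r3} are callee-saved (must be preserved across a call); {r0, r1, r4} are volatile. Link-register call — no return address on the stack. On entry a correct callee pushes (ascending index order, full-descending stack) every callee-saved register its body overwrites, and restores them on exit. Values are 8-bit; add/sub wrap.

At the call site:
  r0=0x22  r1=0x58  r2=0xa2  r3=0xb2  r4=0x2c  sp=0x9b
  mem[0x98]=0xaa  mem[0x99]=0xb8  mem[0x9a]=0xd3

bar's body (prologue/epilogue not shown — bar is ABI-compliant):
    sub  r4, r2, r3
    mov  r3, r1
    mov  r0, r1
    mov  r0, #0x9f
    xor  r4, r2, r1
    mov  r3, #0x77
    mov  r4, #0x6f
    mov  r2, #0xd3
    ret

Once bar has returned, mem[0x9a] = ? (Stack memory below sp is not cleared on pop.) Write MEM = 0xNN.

MEM = 0xa2

prologue: push r2 → mem[0x9a]=0xa2, sp=0x9a
prologue: push r3 → mem[0x99]=0xb2, sp=0x99
body[0] sub  r4, r2, r3 → r4=0xf0
body[1] mov  r3, r1 → r3=0x58
body[2] mov  r0, r1 → r0=0x58
body[3] mov  r0, #0x9f → r0=0x9f
body[4] xor  r4, r2, r1 → r4=0xfa
body[5] mov  r3, #0x77 → r3=0x77
body[6] mov  r4, #0x6f → r4=0x6f
body[7] mov  r2, #0xd3 → r2=0xd3
epilogue: pop r3=0xb2, sp=0x9a
epilogue: pop r2=0xa2, sp=0x9b
prologue pushed ['r2', 'r3'] at ['0x9a', '0x99']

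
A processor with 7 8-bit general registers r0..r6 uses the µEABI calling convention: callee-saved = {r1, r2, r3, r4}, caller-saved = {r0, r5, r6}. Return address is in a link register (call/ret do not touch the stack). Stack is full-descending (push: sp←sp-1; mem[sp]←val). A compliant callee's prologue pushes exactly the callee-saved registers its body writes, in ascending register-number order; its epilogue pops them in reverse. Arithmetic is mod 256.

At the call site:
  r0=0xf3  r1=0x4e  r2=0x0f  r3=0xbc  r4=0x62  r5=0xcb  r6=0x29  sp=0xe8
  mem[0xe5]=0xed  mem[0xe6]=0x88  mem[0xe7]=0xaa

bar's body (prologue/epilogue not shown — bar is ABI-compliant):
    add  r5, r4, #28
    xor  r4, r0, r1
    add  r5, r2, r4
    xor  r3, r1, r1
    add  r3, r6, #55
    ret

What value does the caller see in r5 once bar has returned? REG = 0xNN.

REG = 0xcc

prologue: push r3 → mem[0xe7]=0xbc, sp=0xe7
prologue: push r4 → mem[0xe6]=0x62, sp=0xe6
body[0] add  r5, r4, #28 → r5=0x7e
body[1] xor  r4, r0, r1 → r4=0xbd
body[2] add  r5, r2, r4 → r5=0xcc
body[3] xor  r3, r1, r1 → r3=0x00
body[4] add  r3, r6, #55 → r3=0x60
epilogue: pop r4=0x62, sp=0xe7
epilogue: pop r3=0xbc, sp=0xe8
r5 is caller-saved → body value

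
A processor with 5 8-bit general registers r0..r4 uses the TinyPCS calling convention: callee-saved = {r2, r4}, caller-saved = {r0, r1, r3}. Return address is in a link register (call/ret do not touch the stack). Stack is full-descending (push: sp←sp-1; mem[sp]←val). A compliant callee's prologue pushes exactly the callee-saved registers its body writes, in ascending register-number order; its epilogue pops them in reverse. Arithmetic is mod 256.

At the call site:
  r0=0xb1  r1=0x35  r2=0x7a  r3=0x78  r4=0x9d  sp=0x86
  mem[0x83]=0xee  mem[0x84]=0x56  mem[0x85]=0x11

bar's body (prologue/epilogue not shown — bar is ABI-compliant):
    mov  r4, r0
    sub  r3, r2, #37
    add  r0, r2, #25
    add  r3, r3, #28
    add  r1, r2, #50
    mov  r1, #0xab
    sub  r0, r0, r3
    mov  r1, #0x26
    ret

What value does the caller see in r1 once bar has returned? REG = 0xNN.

prologue: push r4 → mem[0x85]=0x9d, sp=0x85
body[0] mov  r4, r0 → r4=0xb1
body[1] sub  r3, r2, #37 → r3=0x55
body[2] add  r0, r2, #25 → r0=0x93
body[3] add  r3, r3, #28 → r3=0x71
body[4] add  r1, r2, #50 → r1=0xac
body[5] mov  r1, #0xab → r1=0xab
body[6] sub  r0, r0, r3 → r0=0x22
body[7] mov  r1, #0x26 → r1=0x26
epilogue: pop r4=0x9d, sp=0x86
r1 is caller-saved → body value

REG = 0x26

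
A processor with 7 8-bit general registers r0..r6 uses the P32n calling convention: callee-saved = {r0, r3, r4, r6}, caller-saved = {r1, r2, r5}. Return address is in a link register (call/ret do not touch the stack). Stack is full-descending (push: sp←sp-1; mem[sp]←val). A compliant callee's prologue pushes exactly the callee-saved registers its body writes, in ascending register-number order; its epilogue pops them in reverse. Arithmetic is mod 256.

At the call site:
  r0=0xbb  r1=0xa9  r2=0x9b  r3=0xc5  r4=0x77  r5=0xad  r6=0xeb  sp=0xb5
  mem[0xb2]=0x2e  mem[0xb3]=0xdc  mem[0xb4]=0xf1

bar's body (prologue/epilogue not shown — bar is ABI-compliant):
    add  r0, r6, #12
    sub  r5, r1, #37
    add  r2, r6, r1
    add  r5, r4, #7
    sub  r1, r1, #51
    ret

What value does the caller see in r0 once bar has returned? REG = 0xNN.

REG = 0xbb

prologue: push r0 → mem[0xb4]=0xbb, sp=0xb4
body[0] add  r0, r6, #12 → r0=0xf7
body[1] sub  r5, r1, #37 → r5=0x84
body[2] add  r2, r6, r1 → r2=0x94
body[3] add  r5, r4, #7 → r5=0x7e
body[4] sub  r1, r1, #51 → r1=0x76
epilogue: pop r0=0xbb, sp=0xb5
r0 is callee-saved → restored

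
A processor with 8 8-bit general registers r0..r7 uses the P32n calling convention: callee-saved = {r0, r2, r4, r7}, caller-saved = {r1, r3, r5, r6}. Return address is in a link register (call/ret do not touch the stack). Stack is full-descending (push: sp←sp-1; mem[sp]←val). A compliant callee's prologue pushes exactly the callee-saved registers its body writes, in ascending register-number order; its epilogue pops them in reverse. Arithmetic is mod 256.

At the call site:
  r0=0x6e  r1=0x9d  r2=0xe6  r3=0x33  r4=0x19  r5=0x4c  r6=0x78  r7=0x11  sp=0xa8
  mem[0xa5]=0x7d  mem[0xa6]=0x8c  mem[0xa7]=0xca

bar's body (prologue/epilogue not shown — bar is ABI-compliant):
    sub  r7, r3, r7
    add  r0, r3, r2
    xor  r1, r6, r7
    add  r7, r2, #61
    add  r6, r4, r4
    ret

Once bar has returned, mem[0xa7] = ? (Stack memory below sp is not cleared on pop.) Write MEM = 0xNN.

MEM = 0x6e

prologue: push r0 -> mem[0xa7]=0x6e, sp=0xa7
prologue: push r7 -> mem[0xa6]=0x11, sp=0xa6
body[0] sub  r7, r3, r7 -> r7=0x22
body[1] add  r0, r3, r2 -> r0=0x19
body[2] xor  r1, r6, r7 -> r1=0x5a
body[3] add  r7, r2, #61 -> r7=0x23
body[4] add  r6, r4, r4 -> r6=0x32
epilogue: pop r7=0x11, sp=0xa7
epilogue: pop r0=0x6e, sp=0xa8
prologue pushed ['r0', 'r7'] at ['0xa7', '0xa6']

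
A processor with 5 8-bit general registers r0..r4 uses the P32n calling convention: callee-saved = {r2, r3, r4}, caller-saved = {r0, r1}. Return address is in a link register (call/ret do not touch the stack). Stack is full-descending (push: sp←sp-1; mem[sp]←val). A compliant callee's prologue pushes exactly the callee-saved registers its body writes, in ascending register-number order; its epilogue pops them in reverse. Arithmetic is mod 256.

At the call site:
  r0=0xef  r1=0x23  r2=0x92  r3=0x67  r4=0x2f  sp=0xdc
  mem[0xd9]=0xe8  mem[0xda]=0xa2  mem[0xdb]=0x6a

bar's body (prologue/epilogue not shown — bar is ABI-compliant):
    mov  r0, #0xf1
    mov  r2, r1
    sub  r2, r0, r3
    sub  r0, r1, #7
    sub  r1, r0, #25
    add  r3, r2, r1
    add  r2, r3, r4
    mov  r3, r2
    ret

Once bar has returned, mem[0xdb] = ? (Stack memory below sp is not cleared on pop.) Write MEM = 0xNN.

prologue: push r2 -> mem[0xdb]=0x92, sp=0xdb
prologue: push r3 -> mem[0xda]=0x67, sp=0xda
body[0] mov  r0, #0xf1 -> r0=0xf1
body[1] mov  r2, r1 -> r2=0x23
body[2] sub  r2, r0, r3 -> r2=0x8a
body[3] sub  r0, r1, #7 -> r0=0x1c
body[4] sub  r1, r0, #25 -> r1=0x03
body[5] add  r3, r2, r1 -> r3=0x8d
body[6] add  r2, r3, r4 -> r2=0xbc
body[7] mov  r3, r2 -> r3=0xbc
epilogue: pop r3=0x67, sp=0xdb
epilogue: pop r2=0x92, sp=0xdc
prologue pushed ['r2', 'r3'] at ['0xdb', '0xda']

MEM = 0x92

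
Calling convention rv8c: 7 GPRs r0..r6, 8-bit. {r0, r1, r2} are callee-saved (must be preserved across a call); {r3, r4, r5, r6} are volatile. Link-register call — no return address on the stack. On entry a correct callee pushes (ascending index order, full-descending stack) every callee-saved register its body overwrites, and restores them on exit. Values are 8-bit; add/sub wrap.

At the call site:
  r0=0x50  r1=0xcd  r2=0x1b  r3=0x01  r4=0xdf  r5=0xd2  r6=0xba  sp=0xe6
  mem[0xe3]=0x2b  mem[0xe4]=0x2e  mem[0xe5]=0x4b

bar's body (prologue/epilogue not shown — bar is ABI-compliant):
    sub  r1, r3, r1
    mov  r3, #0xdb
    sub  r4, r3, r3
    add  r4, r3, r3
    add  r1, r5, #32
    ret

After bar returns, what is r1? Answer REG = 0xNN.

prologue: push r1 -> mem[0xe5]=0xcd, sp=0xe5
body[0] sub  r1, r3, r1 -> r1=0x34
body[1] mov  r3, #0xdb -> r3=0xdb
body[2] sub  r4, r3, r3 -> r4=0x00
body[3] add  r4, r3, r3 -> r4=0xb6
body[4] add  r1, r5, #32 -> r1=0xf2
epilogue: pop r1=0xcd, sp=0xe6
r1 is callee-saved -> restored

REG = 0xcd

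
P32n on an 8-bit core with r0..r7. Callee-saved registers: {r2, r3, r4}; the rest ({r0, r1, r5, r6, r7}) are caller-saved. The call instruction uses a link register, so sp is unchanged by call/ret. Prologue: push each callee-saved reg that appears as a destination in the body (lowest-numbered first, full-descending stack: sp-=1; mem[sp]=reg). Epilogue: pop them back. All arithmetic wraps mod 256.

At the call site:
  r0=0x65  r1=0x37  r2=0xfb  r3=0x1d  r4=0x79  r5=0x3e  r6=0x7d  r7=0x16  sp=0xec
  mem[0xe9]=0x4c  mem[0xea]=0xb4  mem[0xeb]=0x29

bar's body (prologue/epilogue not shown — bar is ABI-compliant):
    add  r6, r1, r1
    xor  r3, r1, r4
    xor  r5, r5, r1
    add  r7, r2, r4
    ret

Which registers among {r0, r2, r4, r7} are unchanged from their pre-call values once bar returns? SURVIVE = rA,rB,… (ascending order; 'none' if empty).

SURVIVE = r0,r2,r4

prologue: push r3 -> mem[0xeb]=0x1d, sp=0xeb
body[0] add  r6, r1, r1 -> r6=0x6e
body[1] xor  r3, r1, r4 -> r3=0x4e
body[2] xor  r5, r5, r1 -> r5=0x09
body[3] add  r7, r2, r4 -> r7=0x74
epilogue: pop r3=0x1d, sp=0xec
r0: caller-saved, written=False
r2: callee-saved, written=False
r4: callee-saved, written=False
r7: caller-saved, written=True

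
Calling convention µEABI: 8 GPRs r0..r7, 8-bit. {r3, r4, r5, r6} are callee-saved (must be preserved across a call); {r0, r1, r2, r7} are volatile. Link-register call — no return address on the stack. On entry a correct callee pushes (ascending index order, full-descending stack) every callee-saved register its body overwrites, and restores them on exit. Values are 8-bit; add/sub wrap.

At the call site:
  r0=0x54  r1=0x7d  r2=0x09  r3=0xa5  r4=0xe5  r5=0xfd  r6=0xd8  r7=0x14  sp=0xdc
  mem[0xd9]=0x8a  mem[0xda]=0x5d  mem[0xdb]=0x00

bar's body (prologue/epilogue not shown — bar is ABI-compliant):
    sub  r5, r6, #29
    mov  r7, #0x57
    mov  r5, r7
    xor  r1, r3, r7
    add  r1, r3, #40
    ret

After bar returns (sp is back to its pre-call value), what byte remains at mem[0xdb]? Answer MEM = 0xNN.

MEM = 0xfd

prologue: push r5 → mem[0xdb]=0xfd, sp=0xdb
body[0] sub  r5, r6, #29 → r5=0xbb
body[1] mov  r7, #0x57 → r7=0x57
body[2] mov  r5, r7 → r5=0x57
body[3] xor  r1, r3, r7 → r1=0xf2
body[4] add  r1, r3, #40 → r1=0xcd
epilogue: pop r5=0xfd, sp=0xdc
prologue pushed ['r5'] at ['0xdb']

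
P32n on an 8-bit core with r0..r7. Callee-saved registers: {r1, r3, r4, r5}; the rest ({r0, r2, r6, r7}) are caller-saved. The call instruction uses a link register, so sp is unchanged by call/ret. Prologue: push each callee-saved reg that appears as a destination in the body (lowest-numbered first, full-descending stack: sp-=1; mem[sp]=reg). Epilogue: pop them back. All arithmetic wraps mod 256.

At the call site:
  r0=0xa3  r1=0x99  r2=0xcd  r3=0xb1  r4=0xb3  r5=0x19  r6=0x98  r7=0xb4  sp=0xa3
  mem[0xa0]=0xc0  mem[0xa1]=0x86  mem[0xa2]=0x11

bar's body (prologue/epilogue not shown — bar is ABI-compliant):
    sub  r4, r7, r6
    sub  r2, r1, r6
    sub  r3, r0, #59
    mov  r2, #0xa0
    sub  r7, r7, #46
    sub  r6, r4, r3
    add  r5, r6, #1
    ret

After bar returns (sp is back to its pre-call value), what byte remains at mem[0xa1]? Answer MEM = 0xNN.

prologue: push r3 -> mem[0xa2]=0xb1, sp=0xa2
prologue: push r4 -> mem[0xa1]=0xb3, sp=0xa1
prologue: push r5 -> mem[0xa0]=0x19, sp=0xa0
body[0] sub  r4, r7, r6 -> r4=0x1c
body[1] sub  r2, r1, r6 -> r2=0x01
body[2] sub  r3, r0, #59 -> r3=0x68
body[3] mov  r2, #0xa0 -> r2=0xa0
body[4] sub  r7, r7, #46 -> r7=0x86
body[5] sub  r6, r4, r3 -> r6=0xb4
body[6] add  r5, r6, #1 -> r5=0xb5
epilogue: pop r5=0x19, sp=0xa1
epilogue: pop r4=0xb3, sp=0xa2
epilogue: pop r3=0xb1, sp=0xa3
prologue pushed ['r3', 'r4', 'r5'] at ['0xa2', '0xa1', '0xa0']

MEM = 0xb3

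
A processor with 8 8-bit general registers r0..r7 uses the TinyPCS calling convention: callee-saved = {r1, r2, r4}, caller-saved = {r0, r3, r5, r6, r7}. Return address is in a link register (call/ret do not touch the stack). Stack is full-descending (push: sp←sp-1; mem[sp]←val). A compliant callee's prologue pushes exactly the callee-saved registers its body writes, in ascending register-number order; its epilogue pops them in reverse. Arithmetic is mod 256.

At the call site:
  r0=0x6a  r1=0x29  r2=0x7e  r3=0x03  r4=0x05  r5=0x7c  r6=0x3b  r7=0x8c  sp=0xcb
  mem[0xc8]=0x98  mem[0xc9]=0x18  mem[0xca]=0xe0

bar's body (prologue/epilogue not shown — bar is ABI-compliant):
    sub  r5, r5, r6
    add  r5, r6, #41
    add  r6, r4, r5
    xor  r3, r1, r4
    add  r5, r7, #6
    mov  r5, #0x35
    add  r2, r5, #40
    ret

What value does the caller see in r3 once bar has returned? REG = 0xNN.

prologue: push r2 -> mem[0xca]=0x7e, sp=0xca
body[0] sub  r5, r5, r6 -> r5=0x41
body[1] add  r5, r6, #41 -> r5=0x64
body[2] add  r6, r4, r5 -> r6=0x69
body[3] xor  r3, r1, r4 -> r3=0x2c
body[4] add  r5, r7, #6 -> r5=0x92
body[5] mov  r5, #0x35 -> r5=0x35
body[6] add  r2, r5, #40 -> r2=0x5d
epilogue: pop r2=0x7e, sp=0xcb
r3 is caller-saved -> body value

REG = 0x2c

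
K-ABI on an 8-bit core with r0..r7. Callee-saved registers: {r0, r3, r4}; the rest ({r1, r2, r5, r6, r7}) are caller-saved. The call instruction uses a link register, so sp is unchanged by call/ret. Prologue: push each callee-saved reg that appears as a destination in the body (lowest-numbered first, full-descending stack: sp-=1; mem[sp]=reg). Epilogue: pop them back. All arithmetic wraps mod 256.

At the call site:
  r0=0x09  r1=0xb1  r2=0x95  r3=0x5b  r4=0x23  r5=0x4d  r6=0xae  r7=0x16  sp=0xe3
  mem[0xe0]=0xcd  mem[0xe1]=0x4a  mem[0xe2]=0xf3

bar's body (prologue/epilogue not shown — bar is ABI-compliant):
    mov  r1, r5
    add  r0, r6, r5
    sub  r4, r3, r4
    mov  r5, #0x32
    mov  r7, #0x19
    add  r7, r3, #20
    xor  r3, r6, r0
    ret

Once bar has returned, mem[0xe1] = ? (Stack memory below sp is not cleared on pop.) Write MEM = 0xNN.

MEM = 0x5b

prologue: push r0 → mem[0xe2]=0x09, sp=0xe2
prologue: push r3 → mem[0xe1]=0x5b, sp=0xe1
prologue: push r4 → mem[0xe0]=0x23, sp=0xe0
body[0] mov  r1, r5 → r1=0x4d
body[1] add  r0, r6, r5 → r0=0xfb
body[2] sub  r4, r3, r4 → r4=0x38
body[3] mov  r5, #0x32 → r5=0x32
body[4] mov  r7, #0x19 → r7=0x19
body[5] add  r7, r3, #20 → r7=0x6f
body[6] xor  r3, r6, r0 → r3=0x55
epilogue: pop r4=0x23, sp=0xe1
epilogue: pop r3=0x5b, sp=0xe2
epilogue: pop r0=0x09, sp=0xe3
prologue pushed ['r0', 'r3', 'r4'] at ['0xe2', '0xe1', '0xe0']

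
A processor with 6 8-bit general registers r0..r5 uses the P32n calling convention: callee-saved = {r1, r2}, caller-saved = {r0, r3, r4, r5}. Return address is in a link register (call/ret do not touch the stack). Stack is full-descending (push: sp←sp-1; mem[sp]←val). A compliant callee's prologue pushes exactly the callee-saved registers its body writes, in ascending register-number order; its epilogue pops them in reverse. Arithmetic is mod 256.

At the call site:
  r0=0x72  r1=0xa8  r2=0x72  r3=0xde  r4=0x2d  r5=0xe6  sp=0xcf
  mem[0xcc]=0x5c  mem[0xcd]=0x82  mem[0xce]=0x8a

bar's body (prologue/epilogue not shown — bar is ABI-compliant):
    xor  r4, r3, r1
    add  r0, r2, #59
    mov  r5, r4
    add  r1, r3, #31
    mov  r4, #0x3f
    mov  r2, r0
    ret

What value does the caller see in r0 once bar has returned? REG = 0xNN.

prologue: push r1 → mem[0xce]=0xa8, sp=0xce
prologue: push r2 → mem[0xcd]=0x72, sp=0xcd
body[0] xor  r4, r3, r1 → r4=0x76
body[1] add  r0, r2, #59 → r0=0xad
body[2] mov  r5, r4 → r5=0x76
body[3] add  r1, r3, #31 → r1=0xfd
body[4] mov  r4, #0x3f → r4=0x3f
body[5] mov  r2, r0 → r2=0xad
epilogue: pop r2=0x72, sp=0xce
epilogue: pop r1=0xa8, sp=0xcf
r0 is caller-saved → body value

REG = 0xad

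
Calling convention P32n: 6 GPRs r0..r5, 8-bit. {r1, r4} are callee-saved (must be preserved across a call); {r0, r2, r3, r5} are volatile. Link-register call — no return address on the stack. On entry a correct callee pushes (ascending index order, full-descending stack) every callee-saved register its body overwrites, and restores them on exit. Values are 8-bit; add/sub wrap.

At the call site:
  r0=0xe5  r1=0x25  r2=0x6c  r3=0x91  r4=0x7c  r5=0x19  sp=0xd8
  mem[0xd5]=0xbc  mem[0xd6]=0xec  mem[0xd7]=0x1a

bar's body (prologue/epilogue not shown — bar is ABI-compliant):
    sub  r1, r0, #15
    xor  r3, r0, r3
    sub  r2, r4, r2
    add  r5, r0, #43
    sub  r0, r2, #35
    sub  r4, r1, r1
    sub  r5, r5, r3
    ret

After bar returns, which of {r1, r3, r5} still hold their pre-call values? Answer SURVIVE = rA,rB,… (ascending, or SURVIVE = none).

SURVIVE = r1

prologue: push r1 → mem[0xd7]=0x25, sp=0xd7
prologue: push r4 → mem[0xd6]=0x7c, sp=0xd6
body[0] sub  r1, r0, #15 → r1=0xd6
body[1] xor  r3, r0, r3 → r3=0x74
body[2] sub  r2, r4, r2 → r2=0x10
body[3] add  r5, r0, #43 → r5=0x10
body[4] sub  r0, r2, #35 → r0=0xed
body[5] sub  r4, r1, r1 → r4=0x00
body[6] sub  r5, r5, r3 → r5=0x9c
epilogue: pop r4=0x7c, sp=0xd7
epilogue: pop r1=0x25, sp=0xd8
r1: callee-saved, written=True
r3: caller-saved, written=True
r5: caller-saved, written=True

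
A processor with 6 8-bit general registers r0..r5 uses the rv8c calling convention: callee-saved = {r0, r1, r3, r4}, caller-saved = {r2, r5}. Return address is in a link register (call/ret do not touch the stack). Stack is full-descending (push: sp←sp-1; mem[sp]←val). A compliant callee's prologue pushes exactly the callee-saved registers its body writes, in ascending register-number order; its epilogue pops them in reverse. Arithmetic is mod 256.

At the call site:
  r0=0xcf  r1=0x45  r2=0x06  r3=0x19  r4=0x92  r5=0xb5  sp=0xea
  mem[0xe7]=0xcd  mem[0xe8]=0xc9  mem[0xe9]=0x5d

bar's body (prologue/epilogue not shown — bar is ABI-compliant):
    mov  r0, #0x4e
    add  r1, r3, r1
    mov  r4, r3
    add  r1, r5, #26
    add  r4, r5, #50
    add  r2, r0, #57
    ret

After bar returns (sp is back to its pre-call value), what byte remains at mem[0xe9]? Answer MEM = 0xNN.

prologue: push r0 → mem[0xe9]=0xcf, sp=0xe9
prologue: push r1 → mem[0xe8]=0x45, sp=0xe8
prologue: push r4 → mem[0xe7]=0x92, sp=0xe7
body[0] mov  r0, #0x4e → r0=0x4e
body[1] add  r1, r3, r1 → r1=0x5e
body[2] mov  r4, r3 → r4=0x19
body[3] add  r1, r5, #26 → r1=0xcf
body[4] add  r4, r5, #50 → r4=0xe7
body[5] add  r2, r0, #57 → r2=0x87
epilogue: pop r4=0x92, sp=0xe8
epilogue: pop r1=0x45, sp=0xe9
epilogue: pop r0=0xcf, sp=0xea
prologue pushed ['r0', 'r1', 'r4'] at ['0xe9', '0xe8', '0xe7']

MEM = 0xcf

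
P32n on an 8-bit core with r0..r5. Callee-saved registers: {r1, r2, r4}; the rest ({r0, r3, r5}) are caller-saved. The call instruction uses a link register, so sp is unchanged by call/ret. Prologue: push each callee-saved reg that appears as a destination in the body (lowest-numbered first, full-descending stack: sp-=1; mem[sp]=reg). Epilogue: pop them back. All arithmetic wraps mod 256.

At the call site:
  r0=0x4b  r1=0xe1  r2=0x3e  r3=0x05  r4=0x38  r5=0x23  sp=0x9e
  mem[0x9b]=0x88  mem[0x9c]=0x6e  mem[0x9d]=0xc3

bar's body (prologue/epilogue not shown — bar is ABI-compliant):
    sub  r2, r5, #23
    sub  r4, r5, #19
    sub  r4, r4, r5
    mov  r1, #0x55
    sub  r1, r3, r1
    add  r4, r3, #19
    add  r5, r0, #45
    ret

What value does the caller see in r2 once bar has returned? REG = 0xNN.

REG = 0x3e

prologue: push r1 -> mem[0x9d]=0xe1, sp=0x9d
prologue: push r2 -> mem[0x9c]=0x3e, sp=0x9c
prologue: push r4 -> mem[0x9b]=0x38, sp=0x9b
body[0] sub  r2, r5, #23 -> r2=0x0c
body[1] sub  r4, r5, #19 -> r4=0x10
body[2] sub  r4, r4, r5 -> r4=0xed
body[3] mov  r1, #0x55 -> r1=0x55
body[4] sub  r1, r3, r1 -> r1=0xb0
body[5] add  r4, r3, #19 -> r4=0x18
body[6] add  r5, r0, #45 -> r5=0x78
epilogue: pop r4=0x38, sp=0x9c
epilogue: pop r2=0x3e, sp=0x9d
epilogue: pop r1=0xe1, sp=0x9e
r2 is callee-saved -> restored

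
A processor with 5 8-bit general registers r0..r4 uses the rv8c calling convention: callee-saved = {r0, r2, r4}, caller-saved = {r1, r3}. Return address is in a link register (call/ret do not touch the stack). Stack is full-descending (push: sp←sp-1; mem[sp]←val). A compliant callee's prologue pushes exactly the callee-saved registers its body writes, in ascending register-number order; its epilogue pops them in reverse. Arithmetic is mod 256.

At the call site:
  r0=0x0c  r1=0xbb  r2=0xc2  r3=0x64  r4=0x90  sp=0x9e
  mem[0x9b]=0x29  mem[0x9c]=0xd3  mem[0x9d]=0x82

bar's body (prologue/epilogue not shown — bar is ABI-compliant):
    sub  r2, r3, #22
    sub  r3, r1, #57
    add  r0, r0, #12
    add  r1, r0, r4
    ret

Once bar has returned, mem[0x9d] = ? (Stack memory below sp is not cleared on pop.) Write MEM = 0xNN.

prologue: push r0 → mem[0x9d]=0x0c, sp=0x9d
prologue: push r2 → mem[0x9c]=0xc2, sp=0x9c
body[0] sub  r2, r3, #22 → r2=0x4e
body[1] sub  r3, r1, #57 → r3=0x82
body[2] add  r0, r0, #12 → r0=0x18
body[3] add  r1, r0, r4 → r1=0xa8
epilogue: pop r2=0xc2, sp=0x9d
epilogue: pop r0=0x0c, sp=0x9e
prologue pushed ['r0', 'r2'] at ['0x9d', '0x9c']

MEM = 0x0c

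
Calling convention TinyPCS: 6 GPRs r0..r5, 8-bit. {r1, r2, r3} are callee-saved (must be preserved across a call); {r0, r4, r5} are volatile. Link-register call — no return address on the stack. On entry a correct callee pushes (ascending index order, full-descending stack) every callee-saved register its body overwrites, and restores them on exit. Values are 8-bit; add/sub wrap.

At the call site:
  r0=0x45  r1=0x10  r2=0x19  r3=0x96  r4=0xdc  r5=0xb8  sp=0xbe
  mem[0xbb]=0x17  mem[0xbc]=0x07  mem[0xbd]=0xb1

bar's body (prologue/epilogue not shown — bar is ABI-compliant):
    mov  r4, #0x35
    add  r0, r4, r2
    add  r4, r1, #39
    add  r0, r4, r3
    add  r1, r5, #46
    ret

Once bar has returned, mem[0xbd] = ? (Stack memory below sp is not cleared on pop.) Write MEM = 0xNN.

prologue: push r1 -> mem[0xbd]=0x10, sp=0xbd
body[0] mov  r4, #0x35 -> r4=0x35
body[1] add  r0, r4, r2 -> r0=0x4e
body[2] add  r4, r1, #39 -> r4=0x37
body[3] add  r0, r4, r3 -> r0=0xcd
body[4] add  r1, r5, #46 -> r1=0xe6
epilogue: pop r1=0x10, sp=0xbe
prologue pushed ['r1'] at ['0xbd']

MEM = 0x10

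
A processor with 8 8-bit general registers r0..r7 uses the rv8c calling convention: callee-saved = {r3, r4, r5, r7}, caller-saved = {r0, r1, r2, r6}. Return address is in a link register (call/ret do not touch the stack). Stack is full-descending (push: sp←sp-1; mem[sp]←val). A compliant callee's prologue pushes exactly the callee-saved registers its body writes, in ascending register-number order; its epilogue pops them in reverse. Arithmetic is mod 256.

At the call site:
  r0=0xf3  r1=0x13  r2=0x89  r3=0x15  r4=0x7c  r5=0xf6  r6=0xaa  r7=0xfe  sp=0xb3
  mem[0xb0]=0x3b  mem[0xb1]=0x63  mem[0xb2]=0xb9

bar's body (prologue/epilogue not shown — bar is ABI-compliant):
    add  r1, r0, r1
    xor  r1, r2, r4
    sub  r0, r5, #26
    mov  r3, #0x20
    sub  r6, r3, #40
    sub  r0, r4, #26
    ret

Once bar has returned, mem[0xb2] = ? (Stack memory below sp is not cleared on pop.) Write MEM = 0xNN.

MEM = 0x15

prologue: push r3 -> mem[0xb2]=0x15, sp=0xb2
body[0] add  r1, r0, r1 -> r1=0x06
body[1] xor  r1, r2, r4 -> r1=0xf5
body[2] sub  r0, r5, #26 -> r0=0xdc
body[3] mov  r3, #0x20 -> r3=0x20
body[4] sub  r6, r3, #40 -> r6=0xf8
body[5] sub  r0, r4, #26 -> r0=0x62
epilogue: pop r3=0x15, sp=0xb3
prologue pushed ['r3'] at ['0xb2']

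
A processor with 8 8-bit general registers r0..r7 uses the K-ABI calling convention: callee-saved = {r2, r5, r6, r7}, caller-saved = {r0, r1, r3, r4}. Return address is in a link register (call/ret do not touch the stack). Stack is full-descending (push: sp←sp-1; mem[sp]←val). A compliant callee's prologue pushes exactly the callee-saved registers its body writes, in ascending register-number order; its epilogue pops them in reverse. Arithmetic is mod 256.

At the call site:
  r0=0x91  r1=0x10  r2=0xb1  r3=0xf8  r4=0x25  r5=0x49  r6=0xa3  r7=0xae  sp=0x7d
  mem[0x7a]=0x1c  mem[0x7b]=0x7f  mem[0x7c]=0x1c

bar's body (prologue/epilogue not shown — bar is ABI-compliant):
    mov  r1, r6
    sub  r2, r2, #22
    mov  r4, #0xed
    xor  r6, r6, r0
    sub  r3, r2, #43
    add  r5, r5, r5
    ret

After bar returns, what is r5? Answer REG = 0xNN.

prologue: push r2 → mem[0x7c]=0xb1, sp=0x7c
prologue: push r5 → mem[0x7b]=0x49, sp=0x7b
prologue: push r6 → mem[0x7a]=0xa3, sp=0x7a
body[0] mov  r1, r6 → r1=0xa3
body[1] sub  r2, r2, #22 → r2=0x9b
body[2] mov  r4, #0xed → r4=0xed
body[3] xor  r6, r6, r0 → r6=0x32
body[4] sub  r3, r2, #43 → r3=0x70
body[5] add  r5, r5, r5 → r5=0x92
epilogue: pop r6=0xa3, sp=0x7b
epilogue: pop r5=0x49, sp=0x7c
epilogue: pop r2=0xb1, sp=0x7d
r5 is callee-saved → restored

REG = 0x49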